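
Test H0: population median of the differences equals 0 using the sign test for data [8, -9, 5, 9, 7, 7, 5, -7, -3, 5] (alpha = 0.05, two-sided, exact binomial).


Step 1: Discard zero differences. Original n = 10; n_eff = number of nonzero differences = 10.
Nonzero differences (with sign): +8, -9, +5, +9, +7, +7, +5, -7, -3, +5
Step 2: Count signs: positive = 7, negative = 3.
Step 3: Under H0: P(positive) = 0.5, so the number of positives S ~ Bin(10, 0.5).
Step 4: Two-sided exact p-value = sum of Bin(10,0.5) probabilities at or below the observed probability = 0.343750.
Step 5: alpha = 0.05. fail to reject H0.

n_eff = 10, pos = 7, neg = 3, p = 0.343750, fail to reject H0.


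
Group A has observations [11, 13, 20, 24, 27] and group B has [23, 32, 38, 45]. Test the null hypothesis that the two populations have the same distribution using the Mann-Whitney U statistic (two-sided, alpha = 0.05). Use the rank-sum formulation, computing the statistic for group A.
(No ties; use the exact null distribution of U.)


Step 1: Combine and sort all 9 observations; assign midranks.
sorted (value, group): (11,X), (13,X), (20,X), (23,Y), (24,X), (27,X), (32,Y), (38,Y), (45,Y)
ranks: 11->1, 13->2, 20->3, 23->4, 24->5, 27->6, 32->7, 38->8, 45->9
Step 2: Rank sum for X: R1 = 1 + 2 + 3 + 5 + 6 = 17.
Step 3: U_X = R1 - n1(n1+1)/2 = 17 - 5*6/2 = 17 - 15 = 2.
       U_Y = n1*n2 - U_X = 20 - 2 = 18.
Step 4: No ties, so the exact null distribution of U (based on enumerating the C(9,5) = 126 equally likely rank assignments) gives the two-sided p-value.
Step 5: p-value = 0.063492; compare to alpha = 0.05. fail to reject H0.

U_X = 2, p = 0.063492, fail to reject H0 at alpha = 0.05.


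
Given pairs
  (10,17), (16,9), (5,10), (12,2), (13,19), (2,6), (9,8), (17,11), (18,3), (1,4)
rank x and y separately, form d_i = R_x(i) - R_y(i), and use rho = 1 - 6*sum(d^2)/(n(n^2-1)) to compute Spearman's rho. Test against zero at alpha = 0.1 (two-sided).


Step 1: Rank x and y separately (midranks; no ties here).
rank(x): 10->5, 16->8, 5->3, 12->6, 13->7, 2->2, 9->4, 17->9, 18->10, 1->1
rank(y): 17->9, 9->6, 10->7, 2->1, 19->10, 6->4, 8->5, 11->8, 3->2, 4->3
Step 2: d_i = R_x(i) - R_y(i); compute d_i^2.
  (5-9)^2=16, (8-6)^2=4, (3-7)^2=16, (6-1)^2=25, (7-10)^2=9, (2-4)^2=4, (4-5)^2=1, (9-8)^2=1, (10-2)^2=64, (1-3)^2=4
sum(d^2) = 144.
Step 3: rho = 1 - 6*144 / (10*(10^2 - 1)) = 1 - 864/990 = 0.127273.
Step 4: Under H0, t = rho * sqrt((n-2)/(1-rho^2)) = 0.3629 ~ t(8).
Step 5: Two-sided p-value from the t-distribution with 8 df = 0.726057.
Step 6: alpha = 0.1. fail to reject H0.

rho = 0.1273, p = 0.726057, fail to reject H0 at alpha = 0.1.


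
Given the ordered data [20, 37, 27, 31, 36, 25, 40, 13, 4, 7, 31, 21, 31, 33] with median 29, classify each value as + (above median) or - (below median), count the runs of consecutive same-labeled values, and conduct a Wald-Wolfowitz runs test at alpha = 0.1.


Step 1: Compute median = 29; label A = above, B = below.
Labels in order: BABAABABBBABAA  (n_A = 7, n_B = 7)
Step 2: Count runs R = 10.
Step 3: Under H0 (random ordering), E[R] = 2*n_A*n_B/(n_A+n_B) + 1 = 2*7*7/14 + 1 = 8.0000.
        Var[R] = 2*n_A*n_B*(2*n_A*n_B - n_A - n_B) / ((n_A+n_B)^2 * (n_A+n_B-1)) = 8232/2548 = 3.2308.
        SD[R] = 1.7974.
Step 4: Continuity-corrected z = (R - 0.5 - E[R]) / SD[R] = (10 - 0.5 - 8.0000) / 1.7974 = 0.8345.
Step 5: Two-sided p-value via normal approximation = 2*(1 - Phi(|z|)) = 0.403986.
Step 6: alpha = 0.1. fail to reject H0.

R = 10, z = 0.8345, p = 0.403986, fail to reject H0.


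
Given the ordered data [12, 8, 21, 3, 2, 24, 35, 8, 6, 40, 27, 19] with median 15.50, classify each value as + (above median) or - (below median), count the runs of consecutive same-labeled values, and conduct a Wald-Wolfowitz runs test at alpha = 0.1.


Step 1: Compute median = 15.50; label A = above, B = below.
Labels in order: BBABBAABBAAA  (n_A = 6, n_B = 6)
Step 2: Count runs R = 6.
Step 3: Under H0 (random ordering), E[R] = 2*n_A*n_B/(n_A+n_B) + 1 = 2*6*6/12 + 1 = 7.0000.
        Var[R] = 2*n_A*n_B*(2*n_A*n_B - n_A - n_B) / ((n_A+n_B)^2 * (n_A+n_B-1)) = 4320/1584 = 2.7273.
        SD[R] = 1.6514.
Step 4: Continuity-corrected z = (R + 0.5 - E[R]) / SD[R] = (6 + 0.5 - 7.0000) / 1.6514 = -0.3028.
Step 5: Two-sided p-value via normal approximation = 2*(1 - Phi(|z|)) = 0.762069.
Step 6: alpha = 0.1. fail to reject H0.

R = 6, z = -0.3028, p = 0.762069, fail to reject H0.


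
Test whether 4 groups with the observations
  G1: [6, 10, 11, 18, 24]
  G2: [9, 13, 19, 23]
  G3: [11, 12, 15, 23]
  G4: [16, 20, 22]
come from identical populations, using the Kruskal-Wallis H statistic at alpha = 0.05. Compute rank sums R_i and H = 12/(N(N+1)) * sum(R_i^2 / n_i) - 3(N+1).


Step 1: Combine all N = 16 observations and assign midranks.
sorted (value, group, rank): (6,G1,1), (9,G2,2), (10,G1,3), (11,G1,4.5), (11,G3,4.5), (12,G3,6), (13,G2,7), (15,G3,8), (16,G4,9), (18,G1,10), (19,G2,11), (20,G4,12), (22,G4,13), (23,G2,14.5), (23,G3,14.5), (24,G1,16)
Step 2: Sum ranks within each group.
R_1 = 34.5 (n_1 = 5)
R_2 = 34.5 (n_2 = 4)
R_3 = 33 (n_3 = 4)
R_4 = 34 (n_4 = 3)
Step 3: H = 12/(N(N+1)) * sum(R_i^2/n_i) - 3(N+1)
     = 12/(16*17) * (34.5^2/5 + 34.5^2/4 + 33^2/4 + 34^2/3) - 3*17
     = 0.044118 * 1193.2 - 51
     = 1.640993.
Step 4: Ties present; correction factor C = 1 - 12/(16^3 - 16) = 0.997059. Corrected H = 1.640993 / 0.997059 = 1.645833.
Step 5: Under H0, H ~ chi^2(3); p-value = 0.649043.
Step 6: alpha = 0.05. fail to reject H0.

H = 1.6458, df = 3, p = 0.649043, fail to reject H0.


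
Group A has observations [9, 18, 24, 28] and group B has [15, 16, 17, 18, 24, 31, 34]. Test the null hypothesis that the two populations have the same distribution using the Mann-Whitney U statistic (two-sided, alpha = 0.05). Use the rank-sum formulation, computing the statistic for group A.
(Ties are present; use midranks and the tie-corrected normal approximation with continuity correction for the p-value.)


Step 1: Combine and sort all 11 observations; assign midranks.
sorted (value, group): (9,X), (15,Y), (16,Y), (17,Y), (18,X), (18,Y), (24,X), (24,Y), (28,X), (31,Y), (34,Y)
ranks: 9->1, 15->2, 16->3, 17->4, 18->5.5, 18->5.5, 24->7.5, 24->7.5, 28->9, 31->10, 34->11
Step 2: Rank sum for X: R1 = 1 + 5.5 + 7.5 + 9 = 23.
Step 3: U_X = R1 - n1(n1+1)/2 = 23 - 4*5/2 = 23 - 10 = 13.
       U_Y = n1*n2 - U_X = 28 - 13 = 15.
Step 4: Ties are present, so use the tie-corrected normal approximation (with continuity correction) for the p-value.
Step 5: p-value = 0.924376; compare to alpha = 0.05. fail to reject H0.

U_X = 13, p = 0.924376, fail to reject H0 at alpha = 0.05.


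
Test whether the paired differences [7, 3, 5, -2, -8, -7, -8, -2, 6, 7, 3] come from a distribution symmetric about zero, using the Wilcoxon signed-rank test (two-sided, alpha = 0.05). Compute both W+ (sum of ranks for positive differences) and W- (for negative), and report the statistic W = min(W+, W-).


Step 1: Drop any zero differences (none here) and take |d_i|.
|d| = [7, 3, 5, 2, 8, 7, 8, 2, 6, 7, 3]
Step 2: Midrank |d_i| (ties get averaged ranks).
ranks: |7|->8, |3|->3.5, |5|->5, |2|->1.5, |8|->10.5, |7|->8, |8|->10.5, |2|->1.5, |6|->6, |7|->8, |3|->3.5
Step 3: Attach original signs; sum ranks with positive sign and with negative sign.
W+ = 8 + 3.5 + 5 + 6 + 8 + 3.5 = 34
W- = 1.5 + 10.5 + 8 + 10.5 + 1.5 = 32
(Check: W+ + W- = 66 should equal n(n+1)/2 = 66.)
Step 4: Test statistic W = min(W+, W-) = 32.
Step 5: Ties in |d|, so use the tie-corrected normal approximation.
        E[W] = n(n+1)/4 = 11*12/4 = 33.
        Tie groups: |d|=2 (t=2), |d|=3 (t=2), |d|=7 (t=3), |d|=8 (t=2); sum(t^3 - t) = 42.
        Var[W] = n(n+1)(2n+1)/24 - sum(t^3-t)/48 = 3036/24 - 42/48 = 125.625.
        z = (W - E[W]) / sqrt(Var[W]) = (32 - 33) / 11.2083 = -0.0892.
        Two-sided p = 2*Phi(z) = 0.928907.
Step 6: alpha = 0.05. fail to reject H0.

W+ = 34, W- = 32, W = min = 32, p = 0.928907, fail to reject H0.


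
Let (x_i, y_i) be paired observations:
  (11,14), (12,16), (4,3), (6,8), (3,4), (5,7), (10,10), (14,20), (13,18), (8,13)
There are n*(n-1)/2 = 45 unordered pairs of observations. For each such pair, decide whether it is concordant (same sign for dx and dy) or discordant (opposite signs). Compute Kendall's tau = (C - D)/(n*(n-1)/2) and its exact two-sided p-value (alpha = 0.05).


Step 1: Enumerate the 45 unordered pairs (i,j) with i<j and classify each by sign(x_j-x_i) * sign(y_j-y_i).
  (1,2):dx=+1,dy=+2->C; (1,3):dx=-7,dy=-11->C; (1,4):dx=-5,dy=-6->C; (1,5):dx=-8,dy=-10->C
  (1,6):dx=-6,dy=-7->C; (1,7):dx=-1,dy=-4->C; (1,8):dx=+3,dy=+6->C; (1,9):dx=+2,dy=+4->C
  (1,10):dx=-3,dy=-1->C; (2,3):dx=-8,dy=-13->C; (2,4):dx=-6,dy=-8->C; (2,5):dx=-9,dy=-12->C
  (2,6):dx=-7,dy=-9->C; (2,7):dx=-2,dy=-6->C; (2,8):dx=+2,dy=+4->C; (2,9):dx=+1,dy=+2->C
  (2,10):dx=-4,dy=-3->C; (3,4):dx=+2,dy=+5->C; (3,5):dx=-1,dy=+1->D; (3,6):dx=+1,dy=+4->C
  (3,7):dx=+6,dy=+7->C; (3,8):dx=+10,dy=+17->C; (3,9):dx=+9,dy=+15->C; (3,10):dx=+4,dy=+10->C
  (4,5):dx=-3,dy=-4->C; (4,6):dx=-1,dy=-1->C; (4,7):dx=+4,dy=+2->C; (4,8):dx=+8,dy=+12->C
  (4,9):dx=+7,dy=+10->C; (4,10):dx=+2,dy=+5->C; (5,6):dx=+2,dy=+3->C; (5,7):dx=+7,dy=+6->C
  (5,8):dx=+11,dy=+16->C; (5,9):dx=+10,dy=+14->C; (5,10):dx=+5,dy=+9->C; (6,7):dx=+5,dy=+3->C
  (6,8):dx=+9,dy=+13->C; (6,9):dx=+8,dy=+11->C; (6,10):dx=+3,dy=+6->C; (7,8):dx=+4,dy=+10->C
  (7,9):dx=+3,dy=+8->C; (7,10):dx=-2,dy=+3->D; (8,9):dx=-1,dy=-2->C; (8,10):dx=-6,dy=-7->C
  (9,10):dx=-5,dy=-5->C
Step 2: C = 43, D = 2, total pairs = 45.
Step 3: tau = (C - D)/(n(n-1)/2) = (43 - 2)/45 = 0.911111.
Step 4: Exact two-sided p-value (enumerate n! = 3628800 permutations of y under H0): p = 0.000030.
Step 5: alpha = 0.05. reject H0.

tau_b = 0.9111 (C=43, D=2), p = 0.000030, reject H0.


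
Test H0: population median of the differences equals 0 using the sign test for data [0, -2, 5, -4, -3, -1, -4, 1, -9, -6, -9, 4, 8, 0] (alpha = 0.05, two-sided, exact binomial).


Step 1: Discard zero differences. Original n = 14; n_eff = number of nonzero differences = 12.
Nonzero differences (with sign): -2, +5, -4, -3, -1, -4, +1, -9, -6, -9, +4, +8
Step 2: Count signs: positive = 4, negative = 8.
Step 3: Under H0: P(positive) = 0.5, so the number of positives S ~ Bin(12, 0.5).
Step 4: Two-sided exact p-value = sum of Bin(12,0.5) probabilities at or below the observed probability = 0.387695.
Step 5: alpha = 0.05. fail to reject H0.

n_eff = 12, pos = 4, neg = 8, p = 0.387695, fail to reject H0.


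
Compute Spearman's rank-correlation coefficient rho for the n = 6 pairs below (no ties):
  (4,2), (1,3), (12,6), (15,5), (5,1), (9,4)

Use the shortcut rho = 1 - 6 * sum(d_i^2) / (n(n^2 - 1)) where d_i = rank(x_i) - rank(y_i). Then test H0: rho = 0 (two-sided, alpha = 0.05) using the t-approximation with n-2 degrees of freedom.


Step 1: Rank x and y separately (midranks; no ties here).
rank(x): 4->2, 1->1, 12->5, 15->6, 5->3, 9->4
rank(y): 2->2, 3->3, 6->6, 5->5, 1->1, 4->4
Step 2: d_i = R_x(i) - R_y(i); compute d_i^2.
  (2-2)^2=0, (1-3)^2=4, (5-6)^2=1, (6-5)^2=1, (3-1)^2=4, (4-4)^2=0
sum(d^2) = 10.
Step 3: rho = 1 - 6*10 / (6*(6^2 - 1)) = 1 - 60/210 = 0.714286.
Step 4: Under H0, t = rho * sqrt((n-2)/(1-rho^2)) = 2.0412 ~ t(4).
Step 5: Two-sided p-value from the t-distribution with 4 df = 0.110787.
Step 6: alpha = 0.05. fail to reject H0.

rho = 0.7143, p = 0.110787, fail to reject H0 at alpha = 0.05.


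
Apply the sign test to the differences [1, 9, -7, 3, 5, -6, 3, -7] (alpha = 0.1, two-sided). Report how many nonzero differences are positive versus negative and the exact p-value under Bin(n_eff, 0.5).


Step 1: Discard zero differences. Original n = 8; n_eff = number of nonzero differences = 8.
Nonzero differences (with sign): +1, +9, -7, +3, +5, -6, +3, -7
Step 2: Count signs: positive = 5, negative = 3.
Step 3: Under H0: P(positive) = 0.5, so the number of positives S ~ Bin(8, 0.5).
Step 4: Two-sided exact p-value = sum of Bin(8,0.5) probabilities at or below the observed probability = 0.726562.
Step 5: alpha = 0.1. fail to reject H0.

n_eff = 8, pos = 5, neg = 3, p = 0.726562, fail to reject H0.


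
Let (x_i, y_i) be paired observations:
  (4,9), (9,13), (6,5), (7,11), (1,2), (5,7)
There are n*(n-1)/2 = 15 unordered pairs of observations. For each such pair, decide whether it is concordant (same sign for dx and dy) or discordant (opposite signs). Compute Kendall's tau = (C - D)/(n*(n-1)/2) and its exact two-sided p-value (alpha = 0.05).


Step 1: Enumerate the 15 unordered pairs (i,j) with i<j and classify each by sign(x_j-x_i) * sign(y_j-y_i).
  (1,2):dx=+5,dy=+4->C; (1,3):dx=+2,dy=-4->D; (1,4):dx=+3,dy=+2->C; (1,5):dx=-3,dy=-7->C
  (1,6):dx=+1,dy=-2->D; (2,3):dx=-3,dy=-8->C; (2,4):dx=-2,dy=-2->C; (2,5):dx=-8,dy=-11->C
  (2,6):dx=-4,dy=-6->C; (3,4):dx=+1,dy=+6->C; (3,5):dx=-5,dy=-3->C; (3,6):dx=-1,dy=+2->D
  (4,5):dx=-6,dy=-9->C; (4,6):dx=-2,dy=-4->C; (5,6):dx=+4,dy=+5->C
Step 2: C = 12, D = 3, total pairs = 15.
Step 3: tau = (C - D)/(n(n-1)/2) = (12 - 3)/15 = 0.600000.
Step 4: Exact two-sided p-value (enumerate n! = 720 permutations of y under H0): p = 0.136111.
Step 5: alpha = 0.05. fail to reject H0.

tau_b = 0.6000 (C=12, D=3), p = 0.136111, fail to reject H0.


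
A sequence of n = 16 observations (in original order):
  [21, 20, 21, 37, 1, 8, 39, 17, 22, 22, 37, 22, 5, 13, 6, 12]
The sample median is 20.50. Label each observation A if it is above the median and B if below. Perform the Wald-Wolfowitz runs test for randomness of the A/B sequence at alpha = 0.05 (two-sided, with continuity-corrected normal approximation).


Step 1: Compute median = 20.50; label A = above, B = below.
Labels in order: ABAABBABAAAABBBB  (n_A = 8, n_B = 8)
Step 2: Count runs R = 8.
Step 3: Under H0 (random ordering), E[R] = 2*n_A*n_B/(n_A+n_B) + 1 = 2*8*8/16 + 1 = 9.0000.
        Var[R] = 2*n_A*n_B*(2*n_A*n_B - n_A - n_B) / ((n_A+n_B)^2 * (n_A+n_B-1)) = 14336/3840 = 3.7333.
        SD[R] = 1.9322.
Step 4: Continuity-corrected z = (R + 0.5 - E[R]) / SD[R] = (8 + 0.5 - 9.0000) / 1.9322 = -0.2588.
Step 5: Two-sided p-value via normal approximation = 2*(1 - Phi(|z|)) = 0.795809.
Step 6: alpha = 0.05. fail to reject H0.

R = 8, z = -0.2588, p = 0.795809, fail to reject H0.


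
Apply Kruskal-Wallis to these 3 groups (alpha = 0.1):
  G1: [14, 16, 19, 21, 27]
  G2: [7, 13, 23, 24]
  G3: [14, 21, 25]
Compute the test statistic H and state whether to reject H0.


Step 1: Combine all N = 12 observations and assign midranks.
sorted (value, group, rank): (7,G2,1), (13,G2,2), (14,G1,3.5), (14,G3,3.5), (16,G1,5), (19,G1,6), (21,G1,7.5), (21,G3,7.5), (23,G2,9), (24,G2,10), (25,G3,11), (27,G1,12)
Step 2: Sum ranks within each group.
R_1 = 34 (n_1 = 5)
R_2 = 22 (n_2 = 4)
R_3 = 22 (n_3 = 3)
Step 3: H = 12/(N(N+1)) * sum(R_i^2/n_i) - 3(N+1)
     = 12/(12*13) * (34^2/5 + 22^2/4 + 22^2/3) - 3*13
     = 0.076923 * 513.533 - 39
     = 0.502564.
Step 4: Ties present; correction factor C = 1 - 12/(12^3 - 12) = 0.993007. Corrected H = 0.502564 / 0.993007 = 0.506103.
Step 5: Under H0, H ~ chi^2(2); p-value = 0.776428.
Step 6: alpha = 0.1. fail to reject H0.

H = 0.5061, df = 2, p = 0.776428, fail to reject H0.


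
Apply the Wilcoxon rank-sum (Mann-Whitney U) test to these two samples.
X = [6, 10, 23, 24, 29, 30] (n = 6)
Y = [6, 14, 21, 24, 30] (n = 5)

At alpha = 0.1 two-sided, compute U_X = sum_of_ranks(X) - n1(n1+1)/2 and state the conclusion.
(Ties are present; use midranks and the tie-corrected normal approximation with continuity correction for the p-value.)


Step 1: Combine and sort all 11 observations; assign midranks.
sorted (value, group): (6,X), (6,Y), (10,X), (14,Y), (21,Y), (23,X), (24,X), (24,Y), (29,X), (30,X), (30,Y)
ranks: 6->1.5, 6->1.5, 10->3, 14->4, 21->5, 23->6, 24->7.5, 24->7.5, 29->9, 30->10.5, 30->10.5
Step 2: Rank sum for X: R1 = 1.5 + 3 + 6 + 7.5 + 9 + 10.5 = 37.5.
Step 3: U_X = R1 - n1(n1+1)/2 = 37.5 - 6*7/2 = 37.5 - 21 = 16.5.
       U_Y = n1*n2 - U_X = 30 - 16.5 = 13.5.
Step 4: Ties are present, so use the tie-corrected normal approximation (with continuity correction) for the p-value.
Step 5: p-value = 0.854145; compare to alpha = 0.1. fail to reject H0.

U_X = 16.5, p = 0.854145, fail to reject H0 at alpha = 0.1.


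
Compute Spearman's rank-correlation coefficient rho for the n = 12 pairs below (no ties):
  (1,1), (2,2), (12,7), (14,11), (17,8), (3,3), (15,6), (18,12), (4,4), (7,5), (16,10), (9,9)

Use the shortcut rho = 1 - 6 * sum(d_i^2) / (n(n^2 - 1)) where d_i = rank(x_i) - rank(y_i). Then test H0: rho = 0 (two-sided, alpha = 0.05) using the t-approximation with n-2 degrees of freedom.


Step 1: Rank x and y separately (midranks; no ties here).
rank(x): 1->1, 2->2, 12->7, 14->8, 17->11, 3->3, 15->9, 18->12, 4->4, 7->5, 16->10, 9->6
rank(y): 1->1, 2->2, 7->7, 11->11, 8->8, 3->3, 6->6, 12->12, 4->4, 5->5, 10->10, 9->9
Step 2: d_i = R_x(i) - R_y(i); compute d_i^2.
  (1-1)^2=0, (2-2)^2=0, (7-7)^2=0, (8-11)^2=9, (11-8)^2=9, (3-3)^2=0, (9-6)^2=9, (12-12)^2=0, (4-4)^2=0, (5-5)^2=0, (10-10)^2=0, (6-9)^2=9
sum(d^2) = 36.
Step 3: rho = 1 - 6*36 / (12*(12^2 - 1)) = 1 - 216/1716 = 0.874126.
Step 4: Under H0, t = rho * sqrt((n-2)/(1-rho^2)) = 5.6912 ~ t(10).
Step 5: Two-sided p-value from the t-distribution with 10 df = 0.000201.
Step 6: alpha = 0.05. reject H0.

rho = 0.8741, p = 0.000201, reject H0 at alpha = 0.05.


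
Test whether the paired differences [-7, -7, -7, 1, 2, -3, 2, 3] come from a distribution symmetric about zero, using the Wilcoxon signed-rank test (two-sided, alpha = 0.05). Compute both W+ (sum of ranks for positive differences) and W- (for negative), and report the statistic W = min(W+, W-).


Step 1: Drop any zero differences (none here) and take |d_i|.
|d| = [7, 7, 7, 1, 2, 3, 2, 3]
Step 2: Midrank |d_i| (ties get averaged ranks).
ranks: |7|->7, |7|->7, |7|->7, |1|->1, |2|->2.5, |3|->4.5, |2|->2.5, |3|->4.5
Step 3: Attach original signs; sum ranks with positive sign and with negative sign.
W+ = 1 + 2.5 + 2.5 + 4.5 = 10.5
W- = 7 + 7 + 7 + 4.5 = 25.5
(Check: W+ + W- = 36 should equal n(n+1)/2 = 36.)
Step 4: Test statistic W = min(W+, W-) = 10.5.
Step 5: Ties in |d|, so use the tie-corrected normal approximation.
        E[W] = n(n+1)/4 = 8*9/4 = 18.
        Tie groups: |d|=2 (t=2), |d|=3 (t=2), |d|=7 (t=3); sum(t^3 - t) = 36.
        Var[W] = n(n+1)(2n+1)/24 - sum(t^3-t)/48 = 1224/24 - 36/48 = 50.25.
        z = (W - E[W]) / sqrt(Var[W]) = (10.5 - 18) / 7.0887 = -1.0580.
        Two-sided p = 2*Phi(z) = 0.290047.
Step 6: alpha = 0.05. fail to reject H0.

W+ = 10.5, W- = 25.5, W = min = 10.5, p = 0.290047, fail to reject H0.


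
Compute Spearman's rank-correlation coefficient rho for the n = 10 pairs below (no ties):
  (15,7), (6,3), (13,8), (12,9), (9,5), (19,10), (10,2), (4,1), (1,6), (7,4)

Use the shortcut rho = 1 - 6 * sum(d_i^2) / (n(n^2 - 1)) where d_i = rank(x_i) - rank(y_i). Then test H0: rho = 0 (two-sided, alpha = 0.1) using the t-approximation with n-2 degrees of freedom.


Step 1: Rank x and y separately (midranks; no ties here).
rank(x): 15->9, 6->3, 13->8, 12->7, 9->5, 19->10, 10->6, 4->2, 1->1, 7->4
rank(y): 7->7, 3->3, 8->8, 9->9, 5->5, 10->10, 2->2, 1->1, 6->6, 4->4
Step 2: d_i = R_x(i) - R_y(i); compute d_i^2.
  (9-7)^2=4, (3-3)^2=0, (8-8)^2=0, (7-9)^2=4, (5-5)^2=0, (10-10)^2=0, (6-2)^2=16, (2-1)^2=1, (1-6)^2=25, (4-4)^2=0
sum(d^2) = 50.
Step 3: rho = 1 - 6*50 / (10*(10^2 - 1)) = 1 - 300/990 = 0.696970.
Step 4: Under H0, t = rho * sqrt((n-2)/(1-rho^2)) = 2.7490 ~ t(8).
Step 5: Two-sided p-value from the t-distribution with 8 df = 0.025097.
Step 6: alpha = 0.1. reject H0.

rho = 0.6970, p = 0.025097, reject H0 at alpha = 0.1.


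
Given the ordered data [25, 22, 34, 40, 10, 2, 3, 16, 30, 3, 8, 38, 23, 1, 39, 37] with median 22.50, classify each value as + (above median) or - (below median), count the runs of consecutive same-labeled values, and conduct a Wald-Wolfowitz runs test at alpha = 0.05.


Step 1: Compute median = 22.50; label A = above, B = below.
Labels in order: ABAABBBBABBAABAA  (n_A = 8, n_B = 8)
Step 2: Count runs R = 9.
Step 3: Under H0 (random ordering), E[R] = 2*n_A*n_B/(n_A+n_B) + 1 = 2*8*8/16 + 1 = 9.0000.
        Var[R] = 2*n_A*n_B*(2*n_A*n_B - n_A - n_B) / ((n_A+n_B)^2 * (n_A+n_B-1)) = 14336/3840 = 3.7333.
        SD[R] = 1.9322.
Step 4: R = E[R], so z = 0 with no continuity correction.
Step 5: Two-sided p-value via normal approximation = 2*(1 - Phi(|z|)) = 1.000000.
Step 6: alpha = 0.05. fail to reject H0.

R = 9, z = 0.0000, p = 1.000000, fail to reject H0.


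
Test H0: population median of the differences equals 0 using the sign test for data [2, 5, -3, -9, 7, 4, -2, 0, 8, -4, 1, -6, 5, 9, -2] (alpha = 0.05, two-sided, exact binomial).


Step 1: Discard zero differences. Original n = 15; n_eff = number of nonzero differences = 14.
Nonzero differences (with sign): +2, +5, -3, -9, +7, +4, -2, +8, -4, +1, -6, +5, +9, -2
Step 2: Count signs: positive = 8, negative = 6.
Step 3: Under H0: P(positive) = 0.5, so the number of positives S ~ Bin(14, 0.5).
Step 4: Two-sided exact p-value = sum of Bin(14,0.5) probabilities at or below the observed probability = 0.790527.
Step 5: alpha = 0.05. fail to reject H0.

n_eff = 14, pos = 8, neg = 6, p = 0.790527, fail to reject H0.


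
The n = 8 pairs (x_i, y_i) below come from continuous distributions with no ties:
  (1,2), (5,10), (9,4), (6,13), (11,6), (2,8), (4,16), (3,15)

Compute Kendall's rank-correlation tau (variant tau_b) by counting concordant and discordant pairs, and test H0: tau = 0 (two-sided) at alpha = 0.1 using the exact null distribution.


Step 1: Enumerate the 28 unordered pairs (i,j) with i<j and classify each by sign(x_j-x_i) * sign(y_j-y_i).
  (1,2):dx=+4,dy=+8->C; (1,3):dx=+8,dy=+2->C; (1,4):dx=+5,dy=+11->C; (1,5):dx=+10,dy=+4->C
  (1,6):dx=+1,dy=+6->C; (1,7):dx=+3,dy=+14->C; (1,8):dx=+2,dy=+13->C; (2,3):dx=+4,dy=-6->D
  (2,4):dx=+1,dy=+3->C; (2,5):dx=+6,dy=-4->D; (2,6):dx=-3,dy=-2->C; (2,7):dx=-1,dy=+6->D
  (2,8):dx=-2,dy=+5->D; (3,4):dx=-3,dy=+9->D; (3,5):dx=+2,dy=+2->C; (3,6):dx=-7,dy=+4->D
  (3,7):dx=-5,dy=+12->D; (3,8):dx=-6,dy=+11->D; (4,5):dx=+5,dy=-7->D; (4,6):dx=-4,dy=-5->C
  (4,7):dx=-2,dy=+3->D; (4,8):dx=-3,dy=+2->D; (5,6):dx=-9,dy=+2->D; (5,7):dx=-7,dy=+10->D
  (5,8):dx=-8,dy=+9->D; (6,7):dx=+2,dy=+8->C; (6,8):dx=+1,dy=+7->C; (7,8):dx=-1,dy=-1->C
Step 2: C = 14, D = 14, total pairs = 28.
Step 3: tau = (C - D)/(n(n-1)/2) = (14 - 14)/28 = 0.000000.
Step 4: Exact two-sided p-value (enumerate n! = 40320 permutations of y under H0): p = 1.000000.
Step 5: alpha = 0.1. fail to reject H0.

tau_b = 0.0000 (C=14, D=14), p = 1.000000, fail to reject H0.


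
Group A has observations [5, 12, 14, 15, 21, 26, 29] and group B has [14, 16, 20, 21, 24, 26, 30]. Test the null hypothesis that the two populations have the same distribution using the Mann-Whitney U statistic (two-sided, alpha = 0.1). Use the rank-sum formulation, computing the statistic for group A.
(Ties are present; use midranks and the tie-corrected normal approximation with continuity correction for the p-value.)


Step 1: Combine and sort all 14 observations; assign midranks.
sorted (value, group): (5,X), (12,X), (14,X), (14,Y), (15,X), (16,Y), (20,Y), (21,X), (21,Y), (24,Y), (26,X), (26,Y), (29,X), (30,Y)
ranks: 5->1, 12->2, 14->3.5, 14->3.5, 15->5, 16->6, 20->7, 21->8.5, 21->8.5, 24->10, 26->11.5, 26->11.5, 29->13, 30->14
Step 2: Rank sum for X: R1 = 1 + 2 + 3.5 + 5 + 8.5 + 11.5 + 13 = 44.5.
Step 3: U_X = R1 - n1(n1+1)/2 = 44.5 - 7*8/2 = 44.5 - 28 = 16.5.
       U_Y = n1*n2 - U_X = 49 - 16.5 = 32.5.
Step 4: Ties are present, so use the tie-corrected normal approximation (with continuity correction) for the p-value.
Step 5: p-value = 0.336306; compare to alpha = 0.1. fail to reject H0.

U_X = 16.5, p = 0.336306, fail to reject H0 at alpha = 0.1.


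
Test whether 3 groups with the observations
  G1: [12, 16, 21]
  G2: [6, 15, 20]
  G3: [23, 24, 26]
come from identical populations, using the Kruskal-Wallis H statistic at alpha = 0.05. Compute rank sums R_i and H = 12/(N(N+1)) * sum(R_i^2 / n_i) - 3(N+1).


Step 1: Combine all N = 9 observations and assign midranks.
sorted (value, group, rank): (6,G2,1), (12,G1,2), (15,G2,3), (16,G1,4), (20,G2,5), (21,G1,6), (23,G3,7), (24,G3,8), (26,G3,9)
Step 2: Sum ranks within each group.
R_1 = 12 (n_1 = 3)
R_2 = 9 (n_2 = 3)
R_3 = 24 (n_3 = 3)
Step 3: H = 12/(N(N+1)) * sum(R_i^2/n_i) - 3(N+1)
     = 12/(9*10) * (12^2/3 + 9^2/3 + 24^2/3) - 3*10
     = 0.133333 * 267 - 30
     = 5.600000.
Step 4: No ties, so H is used without correction.
Step 5: Under H0, H ~ chi^2(2); p-value = 0.060810.
Step 6: alpha = 0.05. fail to reject H0.

H = 5.6000, df = 2, p = 0.060810, fail to reject H0.


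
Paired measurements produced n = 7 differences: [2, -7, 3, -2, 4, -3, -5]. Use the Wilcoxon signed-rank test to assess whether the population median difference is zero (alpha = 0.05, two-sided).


Step 1: Drop any zero differences (none here) and take |d_i|.
|d| = [2, 7, 3, 2, 4, 3, 5]
Step 2: Midrank |d_i| (ties get averaged ranks).
ranks: |2|->1.5, |7|->7, |3|->3.5, |2|->1.5, |4|->5, |3|->3.5, |5|->6
Step 3: Attach original signs; sum ranks with positive sign and with negative sign.
W+ = 1.5 + 3.5 + 5 = 10
W- = 7 + 1.5 + 3.5 + 6 = 18
(Check: W+ + W- = 28 should equal n(n+1)/2 = 28.)
Step 4: Test statistic W = min(W+, W-) = 10.
Step 5: Ties in |d|, so use the tie-corrected normal approximation.
        E[W] = n(n+1)/4 = 7*8/4 = 14.
        Tie groups: |d|=2 (t=2), |d|=3 (t=2); sum(t^3 - t) = 12.
        Var[W] = n(n+1)(2n+1)/24 - sum(t^3-t)/48 = 840/24 - 12/48 = 34.75.
        z = (W - E[W]) / sqrt(Var[W]) = (10 - 14) / 5.8949 = -0.6786.
        Two-sided p = 2*Phi(z) = 0.497422.
Step 6: alpha = 0.05. fail to reject H0.

W+ = 10, W- = 18, W = min = 10, p = 0.497422, fail to reject H0.


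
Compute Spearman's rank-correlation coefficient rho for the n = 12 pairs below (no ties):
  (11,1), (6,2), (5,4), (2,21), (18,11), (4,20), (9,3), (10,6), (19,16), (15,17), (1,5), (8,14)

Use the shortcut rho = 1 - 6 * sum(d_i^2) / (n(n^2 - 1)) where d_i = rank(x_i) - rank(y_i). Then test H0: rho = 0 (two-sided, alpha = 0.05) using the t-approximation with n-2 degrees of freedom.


Step 1: Rank x and y separately (midranks; no ties here).
rank(x): 11->9, 6->5, 5->4, 2->2, 18->11, 4->3, 9->7, 10->8, 19->12, 15->10, 1->1, 8->6
rank(y): 1->1, 2->2, 4->4, 21->12, 11->7, 20->11, 3->3, 6->6, 16->9, 17->10, 5->5, 14->8
Step 2: d_i = R_x(i) - R_y(i); compute d_i^2.
  (9-1)^2=64, (5-2)^2=9, (4-4)^2=0, (2-12)^2=100, (11-7)^2=16, (3-11)^2=64, (7-3)^2=16, (8-6)^2=4, (12-9)^2=9, (10-10)^2=0, (1-5)^2=16, (6-8)^2=4
sum(d^2) = 302.
Step 3: rho = 1 - 6*302 / (12*(12^2 - 1)) = 1 - 1812/1716 = -0.055944.
Step 4: Under H0, t = rho * sqrt((n-2)/(1-rho^2)) = -0.1772 ~ t(10).
Step 5: Two-sided p-value from the t-distribution with 10 df = 0.862898.
Step 6: alpha = 0.05. fail to reject H0.

rho = -0.0559, p = 0.862898, fail to reject H0 at alpha = 0.05.


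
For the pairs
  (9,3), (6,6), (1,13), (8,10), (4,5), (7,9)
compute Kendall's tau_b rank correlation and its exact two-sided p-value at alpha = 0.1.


Step 1: Enumerate the 15 unordered pairs (i,j) with i<j and classify each by sign(x_j-x_i) * sign(y_j-y_i).
  (1,2):dx=-3,dy=+3->D; (1,3):dx=-8,dy=+10->D; (1,4):dx=-1,dy=+7->D; (1,5):dx=-5,dy=+2->D
  (1,6):dx=-2,dy=+6->D; (2,3):dx=-5,dy=+7->D; (2,4):dx=+2,dy=+4->C; (2,5):dx=-2,dy=-1->C
  (2,6):dx=+1,dy=+3->C; (3,4):dx=+7,dy=-3->D; (3,5):dx=+3,dy=-8->D; (3,6):dx=+6,dy=-4->D
  (4,5):dx=-4,dy=-5->C; (4,6):dx=-1,dy=-1->C; (5,6):dx=+3,dy=+4->C
Step 2: C = 6, D = 9, total pairs = 15.
Step 3: tau = (C - D)/(n(n-1)/2) = (6 - 9)/15 = -0.200000.
Step 4: Exact two-sided p-value (enumerate n! = 720 permutations of y under H0): p = 0.719444.
Step 5: alpha = 0.1. fail to reject H0.

tau_b = -0.2000 (C=6, D=9), p = 0.719444, fail to reject H0.


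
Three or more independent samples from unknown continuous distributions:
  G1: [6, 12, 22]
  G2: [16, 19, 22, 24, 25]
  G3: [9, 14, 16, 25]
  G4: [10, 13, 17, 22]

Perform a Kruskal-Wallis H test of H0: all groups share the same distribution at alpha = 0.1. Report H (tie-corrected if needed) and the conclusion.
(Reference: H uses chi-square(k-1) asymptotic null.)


Step 1: Combine all N = 16 observations and assign midranks.
sorted (value, group, rank): (6,G1,1), (9,G3,2), (10,G4,3), (12,G1,4), (13,G4,5), (14,G3,6), (16,G2,7.5), (16,G3,7.5), (17,G4,9), (19,G2,10), (22,G1,12), (22,G2,12), (22,G4,12), (24,G2,14), (25,G2,15.5), (25,G3,15.5)
Step 2: Sum ranks within each group.
R_1 = 17 (n_1 = 3)
R_2 = 59 (n_2 = 5)
R_3 = 31 (n_3 = 4)
R_4 = 29 (n_4 = 4)
Step 3: H = 12/(N(N+1)) * sum(R_i^2/n_i) - 3(N+1)
     = 12/(16*17) * (17^2/3 + 59^2/5 + 31^2/4 + 29^2/4) - 3*17
     = 0.044118 * 1243.03 - 51
     = 3.839706.
Step 4: Ties present; correction factor C = 1 - 36/(16^3 - 16) = 0.991176. Corrected H = 3.839706 / 0.991176 = 3.873887.
Step 5: Under H0, H ~ chi^2(3); p-value = 0.275408.
Step 6: alpha = 0.1. fail to reject H0.

H = 3.8739, df = 3, p = 0.275408, fail to reject H0.


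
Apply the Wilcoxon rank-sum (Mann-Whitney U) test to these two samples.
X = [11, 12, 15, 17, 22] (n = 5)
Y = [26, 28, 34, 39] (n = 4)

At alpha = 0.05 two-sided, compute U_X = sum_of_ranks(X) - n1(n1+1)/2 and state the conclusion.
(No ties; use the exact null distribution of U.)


Step 1: Combine and sort all 9 observations; assign midranks.
sorted (value, group): (11,X), (12,X), (15,X), (17,X), (22,X), (26,Y), (28,Y), (34,Y), (39,Y)
ranks: 11->1, 12->2, 15->3, 17->4, 22->5, 26->6, 28->7, 34->8, 39->9
Step 2: Rank sum for X: R1 = 1 + 2 + 3 + 4 + 5 = 15.
Step 3: U_X = R1 - n1(n1+1)/2 = 15 - 5*6/2 = 15 - 15 = 0.
       U_Y = n1*n2 - U_X = 20 - 0 = 20.
Step 4: No ties, so the exact null distribution of U (based on enumerating the C(9,5) = 126 equally likely rank assignments) gives the two-sided p-value.
Step 5: p-value = 0.015873; compare to alpha = 0.05. reject H0.

U_X = 0, p = 0.015873, reject H0 at alpha = 0.05.


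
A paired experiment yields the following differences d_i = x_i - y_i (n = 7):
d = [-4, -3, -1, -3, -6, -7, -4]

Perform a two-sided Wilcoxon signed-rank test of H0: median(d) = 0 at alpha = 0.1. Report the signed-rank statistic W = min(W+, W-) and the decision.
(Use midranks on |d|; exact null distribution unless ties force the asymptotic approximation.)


Step 1: Drop any zero differences (none here) and take |d_i|.
|d| = [4, 3, 1, 3, 6, 7, 4]
Step 2: Midrank |d_i| (ties get averaged ranks).
ranks: |4|->4.5, |3|->2.5, |1|->1, |3|->2.5, |6|->6, |7|->7, |4|->4.5
Step 3: Attach original signs; sum ranks with positive sign and with negative sign.
W+ = 0 = 0
W- = 4.5 + 2.5 + 1 + 2.5 + 6 + 7 + 4.5 = 28
(Check: W+ + W- = 28 should equal n(n+1)/2 = 28.)
Step 4: Test statistic W = min(W+, W-) = 0.
Step 5: Ties in |d|, so use the tie-corrected normal approximation.
        E[W] = n(n+1)/4 = 7*8/4 = 14.
        Tie groups: |d|=3 (t=2), |d|=4 (t=2); sum(t^3 - t) = 12.
        Var[W] = n(n+1)(2n+1)/24 - sum(t^3-t)/48 = 840/24 - 12/48 = 34.75.
        z = (W - E[W]) / sqrt(Var[W]) = (0 - 14) / 5.8949 = -2.3749.
        Two-sided p = 2*Phi(z) = 0.017552.
Step 6: alpha = 0.1. reject H0.

W+ = 0, W- = 28, W = min = 0, p = 0.017552, reject H0.


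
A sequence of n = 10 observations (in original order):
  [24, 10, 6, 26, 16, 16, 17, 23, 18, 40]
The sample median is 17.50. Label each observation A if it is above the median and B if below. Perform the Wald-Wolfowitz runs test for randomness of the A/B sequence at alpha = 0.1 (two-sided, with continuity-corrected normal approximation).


Step 1: Compute median = 17.50; label A = above, B = below.
Labels in order: ABBABBBAAA  (n_A = 5, n_B = 5)
Step 2: Count runs R = 5.
Step 3: Under H0 (random ordering), E[R] = 2*n_A*n_B/(n_A+n_B) + 1 = 2*5*5/10 + 1 = 6.0000.
        Var[R] = 2*n_A*n_B*(2*n_A*n_B - n_A - n_B) / ((n_A+n_B)^2 * (n_A+n_B-1)) = 2000/900 = 2.2222.
        SD[R] = 1.4907.
Step 4: Continuity-corrected z = (R + 0.5 - E[R]) / SD[R] = (5 + 0.5 - 6.0000) / 1.4907 = -0.3354.
Step 5: Two-sided p-value via normal approximation = 2*(1 - Phi(|z|)) = 0.737316.
Step 6: alpha = 0.1. fail to reject H0.

R = 5, z = -0.3354, p = 0.737316, fail to reject H0.


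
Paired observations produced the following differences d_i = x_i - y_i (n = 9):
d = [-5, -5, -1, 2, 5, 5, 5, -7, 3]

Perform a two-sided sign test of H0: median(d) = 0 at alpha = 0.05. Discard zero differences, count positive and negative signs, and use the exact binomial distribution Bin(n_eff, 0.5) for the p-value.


Step 1: Discard zero differences. Original n = 9; n_eff = number of nonzero differences = 9.
Nonzero differences (with sign): -5, -5, -1, +2, +5, +5, +5, -7, +3
Step 2: Count signs: positive = 5, negative = 4.
Step 3: Under H0: P(positive) = 0.5, so the number of positives S ~ Bin(9, 0.5).
Step 4: Two-sided exact p-value = sum of Bin(9,0.5) probabilities at or below the observed probability = 1.000000.
Step 5: alpha = 0.05. fail to reject H0.

n_eff = 9, pos = 5, neg = 4, p = 1.000000, fail to reject H0.


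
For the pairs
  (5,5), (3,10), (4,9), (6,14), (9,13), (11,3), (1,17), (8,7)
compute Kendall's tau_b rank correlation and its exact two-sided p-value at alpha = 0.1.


Step 1: Enumerate the 28 unordered pairs (i,j) with i<j and classify each by sign(x_j-x_i) * sign(y_j-y_i).
  (1,2):dx=-2,dy=+5->D; (1,3):dx=-1,dy=+4->D; (1,4):dx=+1,dy=+9->C; (1,5):dx=+4,dy=+8->C
  (1,6):dx=+6,dy=-2->D; (1,7):dx=-4,dy=+12->D; (1,8):dx=+3,dy=+2->C; (2,3):dx=+1,dy=-1->D
  (2,4):dx=+3,dy=+4->C; (2,5):dx=+6,dy=+3->C; (2,6):dx=+8,dy=-7->D; (2,7):dx=-2,dy=+7->D
  (2,8):dx=+5,dy=-3->D; (3,4):dx=+2,dy=+5->C; (3,5):dx=+5,dy=+4->C; (3,6):dx=+7,dy=-6->D
  (3,7):dx=-3,dy=+8->D; (3,8):dx=+4,dy=-2->D; (4,5):dx=+3,dy=-1->D; (4,6):dx=+5,dy=-11->D
  (4,7):dx=-5,dy=+3->D; (4,8):dx=+2,dy=-7->D; (5,6):dx=+2,dy=-10->D; (5,7):dx=-8,dy=+4->D
  (5,8):dx=-1,dy=-6->C; (6,7):dx=-10,dy=+14->D; (6,8):dx=-3,dy=+4->D; (7,8):dx=+7,dy=-10->D
Step 2: C = 8, D = 20, total pairs = 28.
Step 3: tau = (C - D)/(n(n-1)/2) = (8 - 20)/28 = -0.428571.
Step 4: Exact two-sided p-value (enumerate n! = 40320 permutations of y under H0): p = 0.178869.
Step 5: alpha = 0.1. fail to reject H0.

tau_b = -0.4286 (C=8, D=20), p = 0.178869, fail to reject H0.


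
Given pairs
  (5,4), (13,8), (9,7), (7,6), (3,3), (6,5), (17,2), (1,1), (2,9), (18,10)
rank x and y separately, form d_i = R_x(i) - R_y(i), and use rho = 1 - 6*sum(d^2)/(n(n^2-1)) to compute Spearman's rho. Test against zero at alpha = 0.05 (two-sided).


Step 1: Rank x and y separately (midranks; no ties here).
rank(x): 5->4, 13->8, 9->7, 7->6, 3->3, 6->5, 17->9, 1->1, 2->2, 18->10
rank(y): 4->4, 8->8, 7->7, 6->6, 3->3, 5->5, 2->2, 1->1, 9->9, 10->10
Step 2: d_i = R_x(i) - R_y(i); compute d_i^2.
  (4-4)^2=0, (8-8)^2=0, (7-7)^2=0, (6-6)^2=0, (3-3)^2=0, (5-5)^2=0, (9-2)^2=49, (1-1)^2=0, (2-9)^2=49, (10-10)^2=0
sum(d^2) = 98.
Step 3: rho = 1 - 6*98 / (10*(10^2 - 1)) = 1 - 588/990 = 0.406061.
Step 4: Under H0, t = rho * sqrt((n-2)/(1-rho^2)) = 1.2568 ~ t(8).
Step 5: Two-sided p-value from the t-distribution with 8 df = 0.244282.
Step 6: alpha = 0.05. fail to reject H0.

rho = 0.4061, p = 0.244282, fail to reject H0 at alpha = 0.05.


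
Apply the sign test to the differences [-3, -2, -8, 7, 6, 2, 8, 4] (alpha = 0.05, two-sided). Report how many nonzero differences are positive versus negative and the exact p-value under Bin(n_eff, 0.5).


Step 1: Discard zero differences. Original n = 8; n_eff = number of nonzero differences = 8.
Nonzero differences (with sign): -3, -2, -8, +7, +6, +2, +8, +4
Step 2: Count signs: positive = 5, negative = 3.
Step 3: Under H0: P(positive) = 0.5, so the number of positives S ~ Bin(8, 0.5).
Step 4: Two-sided exact p-value = sum of Bin(8,0.5) probabilities at or below the observed probability = 0.726562.
Step 5: alpha = 0.05. fail to reject H0.

n_eff = 8, pos = 5, neg = 3, p = 0.726562, fail to reject H0.


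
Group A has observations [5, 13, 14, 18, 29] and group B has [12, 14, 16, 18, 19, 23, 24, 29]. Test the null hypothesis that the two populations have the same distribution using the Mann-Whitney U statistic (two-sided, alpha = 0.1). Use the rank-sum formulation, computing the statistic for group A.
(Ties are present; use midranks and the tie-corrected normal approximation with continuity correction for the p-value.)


Step 1: Combine and sort all 13 observations; assign midranks.
sorted (value, group): (5,X), (12,Y), (13,X), (14,X), (14,Y), (16,Y), (18,X), (18,Y), (19,Y), (23,Y), (24,Y), (29,X), (29,Y)
ranks: 5->1, 12->2, 13->3, 14->4.5, 14->4.5, 16->6, 18->7.5, 18->7.5, 19->9, 23->10, 24->11, 29->12.5, 29->12.5
Step 2: Rank sum for X: R1 = 1 + 3 + 4.5 + 7.5 + 12.5 = 28.5.
Step 3: U_X = R1 - n1(n1+1)/2 = 28.5 - 5*6/2 = 28.5 - 15 = 13.5.
       U_Y = n1*n2 - U_X = 40 - 13.5 = 26.5.
Step 4: Ties are present, so use the tie-corrected normal approximation (with continuity correction) for the p-value.
Step 5: p-value = 0.377803; compare to alpha = 0.1. fail to reject H0.

U_X = 13.5, p = 0.377803, fail to reject H0 at alpha = 0.1.


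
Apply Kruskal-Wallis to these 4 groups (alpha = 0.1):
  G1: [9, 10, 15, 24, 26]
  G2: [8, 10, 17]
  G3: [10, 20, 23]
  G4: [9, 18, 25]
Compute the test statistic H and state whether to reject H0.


Step 1: Combine all N = 14 observations and assign midranks.
sorted (value, group, rank): (8,G2,1), (9,G1,2.5), (9,G4,2.5), (10,G1,5), (10,G2,5), (10,G3,5), (15,G1,7), (17,G2,8), (18,G4,9), (20,G3,10), (23,G3,11), (24,G1,12), (25,G4,13), (26,G1,14)
Step 2: Sum ranks within each group.
R_1 = 40.5 (n_1 = 5)
R_2 = 14 (n_2 = 3)
R_3 = 26 (n_3 = 3)
R_4 = 24.5 (n_4 = 3)
Step 3: H = 12/(N(N+1)) * sum(R_i^2/n_i) - 3(N+1)
     = 12/(14*15) * (40.5^2/5 + 14^2/3 + 26^2/3 + 24.5^2/3) - 3*15
     = 0.057143 * 818.8 - 45
     = 1.788571.
Step 4: Ties present; correction factor C = 1 - 30/(14^3 - 14) = 0.989011. Corrected H = 1.788571 / 0.989011 = 1.808444.
Step 5: Under H0, H ~ chi^2(3); p-value = 0.613099.
Step 6: alpha = 0.1. fail to reject H0.

H = 1.8084, df = 3, p = 0.613099, fail to reject H0.


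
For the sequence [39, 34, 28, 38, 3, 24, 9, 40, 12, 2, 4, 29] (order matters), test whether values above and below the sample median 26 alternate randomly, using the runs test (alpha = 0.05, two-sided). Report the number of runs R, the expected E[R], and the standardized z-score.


Step 1: Compute median = 26; label A = above, B = below.
Labels in order: AAAABBBABBBA  (n_A = 6, n_B = 6)
Step 2: Count runs R = 5.
Step 3: Under H0 (random ordering), E[R] = 2*n_A*n_B/(n_A+n_B) + 1 = 2*6*6/12 + 1 = 7.0000.
        Var[R] = 2*n_A*n_B*(2*n_A*n_B - n_A - n_B) / ((n_A+n_B)^2 * (n_A+n_B-1)) = 4320/1584 = 2.7273.
        SD[R] = 1.6514.
Step 4: Continuity-corrected z = (R + 0.5 - E[R]) / SD[R] = (5 + 0.5 - 7.0000) / 1.6514 = -0.9083.
Step 5: Two-sided p-value via normal approximation = 2*(1 - Phi(|z|)) = 0.363722.
Step 6: alpha = 0.05. fail to reject H0.

R = 5, z = -0.9083, p = 0.363722, fail to reject H0.


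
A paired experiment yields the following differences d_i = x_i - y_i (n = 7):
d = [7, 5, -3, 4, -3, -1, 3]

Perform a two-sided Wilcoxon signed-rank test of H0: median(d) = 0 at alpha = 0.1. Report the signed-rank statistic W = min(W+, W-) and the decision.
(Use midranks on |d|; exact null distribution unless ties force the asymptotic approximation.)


Step 1: Drop any zero differences (none here) and take |d_i|.
|d| = [7, 5, 3, 4, 3, 1, 3]
Step 2: Midrank |d_i| (ties get averaged ranks).
ranks: |7|->7, |5|->6, |3|->3, |4|->5, |3|->3, |1|->1, |3|->3
Step 3: Attach original signs; sum ranks with positive sign and with negative sign.
W+ = 7 + 6 + 5 + 3 = 21
W- = 3 + 3 + 1 = 7
(Check: W+ + W- = 28 should equal n(n+1)/2 = 28.)
Step 4: Test statistic W = min(W+, W-) = 7.
Step 5: Ties in |d|, so use the tie-corrected normal approximation.
        E[W] = n(n+1)/4 = 7*8/4 = 14.
        Tie groups: |d|=3 (t=3); sum(t^3 - t) = 24.
        Var[W] = n(n+1)(2n+1)/24 - sum(t^3-t)/48 = 840/24 - 24/48 = 34.5.
        z = (W - E[W]) / sqrt(Var[W]) = (7 - 14) / 5.8737 = -1.1918.
        Two-sided p = 2*Phi(z) = 0.233356.
Step 6: alpha = 0.1. fail to reject H0.

W+ = 21, W- = 7, W = min = 7, p = 0.233356, fail to reject H0.


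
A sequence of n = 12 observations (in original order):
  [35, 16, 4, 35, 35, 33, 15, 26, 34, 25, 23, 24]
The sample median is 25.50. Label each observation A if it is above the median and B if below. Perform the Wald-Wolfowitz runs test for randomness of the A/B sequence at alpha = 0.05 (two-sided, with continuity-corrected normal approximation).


Step 1: Compute median = 25.50; label A = above, B = below.
Labels in order: ABBAAABAABBB  (n_A = 6, n_B = 6)
Step 2: Count runs R = 6.
Step 3: Under H0 (random ordering), E[R] = 2*n_A*n_B/(n_A+n_B) + 1 = 2*6*6/12 + 1 = 7.0000.
        Var[R] = 2*n_A*n_B*(2*n_A*n_B - n_A - n_B) / ((n_A+n_B)^2 * (n_A+n_B-1)) = 4320/1584 = 2.7273.
        SD[R] = 1.6514.
Step 4: Continuity-corrected z = (R + 0.5 - E[R]) / SD[R] = (6 + 0.5 - 7.0000) / 1.6514 = -0.3028.
Step 5: Two-sided p-value via normal approximation = 2*(1 - Phi(|z|)) = 0.762069.
Step 6: alpha = 0.05. fail to reject H0.

R = 6, z = -0.3028, p = 0.762069, fail to reject H0.
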